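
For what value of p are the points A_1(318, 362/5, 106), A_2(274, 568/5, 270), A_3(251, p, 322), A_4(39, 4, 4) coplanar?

627/5

Normal to plane A_1A_2A_4: n = (35076/5, -50244, 72522/5); plane equation n·P = 653172/5.
Requiring n·A_3 = 653172/5: (-50244)p + (6431232) = 653172/5.
So p = 627/5.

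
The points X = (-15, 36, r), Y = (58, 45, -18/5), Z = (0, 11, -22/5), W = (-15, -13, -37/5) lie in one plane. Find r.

8/5

Coplanarity ⇔ det[XY; XZ; XW] = 0.
Expanding, this is linear in r: (-882)r + (7056/5) = 0.
So r = 8/5.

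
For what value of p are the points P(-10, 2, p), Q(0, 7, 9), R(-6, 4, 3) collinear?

-1

Direction QR = (-6, -3, -6). From the x-coordinate of P, the parameter along the line is τ = (-10 − 0)/(-6) = 5/3.
Then p = 9 + 5/3·(-6) = -1.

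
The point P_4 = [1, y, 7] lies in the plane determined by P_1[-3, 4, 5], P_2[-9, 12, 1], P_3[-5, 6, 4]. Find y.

0

Coplanarity requires P_1P_2 · (P_1P_3 × P_1P_4) = 0.
P_1P_2 = (-6, 8, -4), P_1P_3 = (-2, 2, -1); the triple product is linear in y with coefficient 2 and constant term 0.
Setting it to zero: y = 0.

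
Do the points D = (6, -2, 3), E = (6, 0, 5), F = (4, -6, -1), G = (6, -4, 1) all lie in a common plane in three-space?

Yes

The four points are coplanar iff the 3×3 determinant with rows DE, DF, DG is zero.
Rows: (0, 2, 2), (-2, -4, -4), (0, -2, -2).
Expanding along the first row: (0)(0) − (2)(4) + (2)(4) = 0.
Zero determinant ⇒ coplanar.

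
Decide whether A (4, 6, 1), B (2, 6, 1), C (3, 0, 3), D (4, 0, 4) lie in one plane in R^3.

A normal to the plane through A, B, C is n = AB × AC = (0, 4, 12).
The plane has equation n·P = 36. For D: n·D = 48.
48 ≠ 36, so D is off the plane.

No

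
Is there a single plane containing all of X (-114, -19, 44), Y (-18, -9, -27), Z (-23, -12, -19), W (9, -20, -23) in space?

Yes

A normal to the plane through X, Y, Z is n = XY × XZ = (-133, -413, -238).
The plane has equation n·P = 12537. For W: n·W = 12537.
Equal, so W lies in the plane and all four are coplanar.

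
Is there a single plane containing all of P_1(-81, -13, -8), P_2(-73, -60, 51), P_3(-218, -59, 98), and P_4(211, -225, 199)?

No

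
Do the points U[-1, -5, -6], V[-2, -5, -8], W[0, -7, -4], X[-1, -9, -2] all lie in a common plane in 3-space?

No

The four points are coplanar iff the 3×3 determinant with rows UV, UW, UX is zero.
Rows: (-1, 0, -2), (1, -2, 2), (0, -4, 4).
Expanding along the first row: (-1)(0) − (0)(4) + (-2)(-4) = 8.
Nonzero ⇒ not coplanar.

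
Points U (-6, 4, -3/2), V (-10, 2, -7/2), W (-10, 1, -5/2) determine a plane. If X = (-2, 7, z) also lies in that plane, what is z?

-1/2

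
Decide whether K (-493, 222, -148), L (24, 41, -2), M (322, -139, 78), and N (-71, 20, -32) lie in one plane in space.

The four points are coplanar iff the 3×3 determinant with rows KL, KM, KN is zero.
Rows: (517, -181, 146), (815, -361, 226), (422, -202, 116).
Expanding along the first row: (517)(3776) − (-181)(-832) + (146)(-12288) = 7552.
Nonzero ⇒ not coplanar.

No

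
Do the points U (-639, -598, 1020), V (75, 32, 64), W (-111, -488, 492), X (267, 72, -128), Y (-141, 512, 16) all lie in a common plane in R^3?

Yes

The plane through U, V, W has normal n = UV × UW = (-227480, -127776, -254100) and equation n·P = -37412232.
Checking the remaining points: n·X = -37412232, n·Y = -37412232.
All equal -37412232, so all 5 points lie in one plane.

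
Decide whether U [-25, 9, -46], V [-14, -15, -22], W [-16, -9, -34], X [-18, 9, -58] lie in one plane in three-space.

With U as base: UV = (11, -24, 24), UW = (9, -18, 12), UX = (7, 0, -12).
UW × UX = (216, 192, 126).
UV · (UW × UX) = 792.
Since 792 ≠ 0, the four points are not coplanar.

No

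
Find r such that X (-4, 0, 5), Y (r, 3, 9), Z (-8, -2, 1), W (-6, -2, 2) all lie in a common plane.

-2

Coplanarity ⇔ det[XY; XZ; XW] = 0.
Expanding, this is linear in r: (-2)r + (-4) = 0.
So r = -2.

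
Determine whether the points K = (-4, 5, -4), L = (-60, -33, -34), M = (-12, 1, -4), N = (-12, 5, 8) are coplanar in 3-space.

The four points are coplanar iff the 3×3 determinant with rows KL, KM, KN is zero.
Rows: (-56, -38, -30), (-8, -4, 0), (-8, 0, 12).
Expanding along the first row: (-56)(-48) − (-38)(-96) + (-30)(-32) = 0.
Zero determinant ⇒ coplanar.

Yes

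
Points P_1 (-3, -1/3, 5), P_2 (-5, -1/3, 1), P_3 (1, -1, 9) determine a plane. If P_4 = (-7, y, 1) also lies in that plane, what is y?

Coplanarity requires P_1P_2 · (P_1P_3 × P_1P_4) = 0.
P_1P_2 = (-2, 0, -4), P_1P_3 = (4, -2/3, 4); the triple product is linear in y with coefficient -8 and constant term 8/3.
Setting it to zero: y = 1/3.

1/3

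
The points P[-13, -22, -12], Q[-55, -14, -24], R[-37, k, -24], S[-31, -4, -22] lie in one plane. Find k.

The points are coplanar iff PQ · (PR × PS) = 0.
Expanding, this is linear in k: (204)k + (408) = 0.
So k = -2.

-2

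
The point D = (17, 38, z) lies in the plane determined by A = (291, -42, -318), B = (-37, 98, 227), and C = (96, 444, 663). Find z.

A normal to the plane is n = AB × AC = (-127530, 215493, -132108).
D lies in the plane iff n · AD = 0.
This gives (-132108)z + (10172316) = 0, so z = 77.

77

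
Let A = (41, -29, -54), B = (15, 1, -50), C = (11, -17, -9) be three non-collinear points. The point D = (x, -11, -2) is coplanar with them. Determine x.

3

A normal to the plane is n = AB × AC = (1302, 1050, 588).
D lies in the plane iff n · AD = 0.
This gives (1302)x + (-3906) = 0, so x = 3.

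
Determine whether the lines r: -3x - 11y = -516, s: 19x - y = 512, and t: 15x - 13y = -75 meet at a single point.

No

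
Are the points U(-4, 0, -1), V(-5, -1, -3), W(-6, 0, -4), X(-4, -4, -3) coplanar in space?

Yes

With U as base: UV = (-1, -1, -2), UW = (-2, 0, -3), UX = (0, -4, -2).
UW × UX = (-12, -4, 8).
UV · (UW × UX) = 0.
The scalar triple product vanishes, so the four points are coplanar.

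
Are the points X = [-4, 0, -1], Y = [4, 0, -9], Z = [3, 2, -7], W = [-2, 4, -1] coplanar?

Yes

A normal to the plane through X, Y, Z is n = XY × XZ = (16, -8, 16).
The plane has equation n·P = -80. For W: n·W = -80.
Equal, so W lies in the plane and all four are coplanar.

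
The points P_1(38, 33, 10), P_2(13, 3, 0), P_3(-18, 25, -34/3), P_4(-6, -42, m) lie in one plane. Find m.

-8

Coplanarity ⇔ det[P_1P_2; P_1P_3; P_1P_4] = 0.
Expanding, this is linear in m: (-1480)m + (-11840) = 0.
So m = -8.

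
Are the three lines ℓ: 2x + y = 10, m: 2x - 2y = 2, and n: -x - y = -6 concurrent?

No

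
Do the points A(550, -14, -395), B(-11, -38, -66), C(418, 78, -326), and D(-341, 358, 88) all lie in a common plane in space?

No

With A as base: AB = (-561, -24, 329), AC = (-132, 92, 69), AD = (-891, 372, 483).
AC × AD = (18768, 2277, 32868).
AB · (AC × AD) = 230076.
Since 230076 ≠ 0, the four points are not coplanar.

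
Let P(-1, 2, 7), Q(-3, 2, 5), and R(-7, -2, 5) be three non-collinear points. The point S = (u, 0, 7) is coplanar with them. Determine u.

The plane through P, Q, R has equation −8x + 8y + 8z = 80.
Substituting S: (-8)u + (56) = 80, so u = -3.

-3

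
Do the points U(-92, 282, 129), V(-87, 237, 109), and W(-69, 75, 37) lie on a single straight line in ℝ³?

Yes

UV = (5, -45, -20), UW = (23, -207, -92).
UV × UW = (0, 0, 0).
The cross product vanishes, so the three points are collinear.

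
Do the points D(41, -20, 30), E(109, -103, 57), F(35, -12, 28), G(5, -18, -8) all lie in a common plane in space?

Yes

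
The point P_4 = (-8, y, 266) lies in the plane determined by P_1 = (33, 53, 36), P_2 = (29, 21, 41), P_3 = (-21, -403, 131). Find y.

-431

The plane through P_1, P_2, P_3 has equation −760x + 110y + 96z = -15794.
Substituting P_4: (110)y + (31616) = -15794, so y = -431.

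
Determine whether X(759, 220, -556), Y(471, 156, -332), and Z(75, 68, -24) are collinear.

Yes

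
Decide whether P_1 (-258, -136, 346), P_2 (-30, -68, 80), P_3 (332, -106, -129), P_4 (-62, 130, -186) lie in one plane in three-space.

Yes

With P_1 as base: P_1P_2 = (228, 68, -266), P_1P_3 = (590, 30, -475), P_1P_4 = (196, 266, -532).
P_1P_3 × P_1P_4 = (110390, 220780, 151060).
P_1P_2 · (P_1P_3 × P_1P_4) = 0.
The scalar triple product vanishes, so the four points are coplanar.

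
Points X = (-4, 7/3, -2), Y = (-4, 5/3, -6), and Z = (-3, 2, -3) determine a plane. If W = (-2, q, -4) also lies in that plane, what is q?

Coplanarity requires XY · (XZ × XW) = 0.
XY = (0, -2/3, -4), XZ = (1, -1/3, -1); the triple product is linear in q with coefficient -4 and constant term 20/3.
Setting it to zero: q = 5/3.

5/3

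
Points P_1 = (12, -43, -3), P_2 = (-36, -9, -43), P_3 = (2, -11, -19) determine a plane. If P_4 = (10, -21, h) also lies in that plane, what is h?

-11

A normal to the plane is n = P_1P_2 × P_1P_3 = (736, -368, -1196).
P_4 lies in the plane iff n · P_1P_4 = 0.
This gives (-1196)h + (-13156) = 0, so h = -11.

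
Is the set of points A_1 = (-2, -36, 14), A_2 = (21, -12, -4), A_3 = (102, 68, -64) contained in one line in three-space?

No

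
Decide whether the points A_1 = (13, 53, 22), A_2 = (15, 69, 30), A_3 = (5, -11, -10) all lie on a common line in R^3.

A_1A_2 = (2, 16, 8), A_1A_3 = (-8, -64, -32).
Each component of A_1A_3 is -4 times the corresponding component of A_1A_2, so A_1A_3 = -4·A_1A_2 and the points are collinear.

Yes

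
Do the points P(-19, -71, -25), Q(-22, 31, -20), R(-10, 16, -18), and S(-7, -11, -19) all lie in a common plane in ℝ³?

No

The four points are coplanar iff the 3×3 determinant with rows PQ, PR, PS is zero.
Rows: (-3, 102, 5), (9, 87, 7), (12, 60, 6).
Expanding along the first row: (-3)(102) − (102)(-30) + (5)(-504) = 234.
Nonzero ⇒ not coplanar.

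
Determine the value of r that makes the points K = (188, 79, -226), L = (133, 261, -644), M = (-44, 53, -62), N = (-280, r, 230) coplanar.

-25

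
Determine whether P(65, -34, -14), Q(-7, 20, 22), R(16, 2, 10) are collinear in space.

No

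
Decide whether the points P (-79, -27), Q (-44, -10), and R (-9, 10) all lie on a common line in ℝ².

No

PQ = (35, 17), PR = (70, 37).
If collinear, PR would be a scalar multiple of PQ. But (35)·(37) ≠ (17)·(70) (difference 105), so they are not parallel; the points are not collinear.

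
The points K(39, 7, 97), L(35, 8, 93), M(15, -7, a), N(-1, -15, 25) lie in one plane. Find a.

53

Coplanarity ⇔ det[KL; KM; KN] = 0.
Expanding, this is linear in a: (-128)a + (6784) = 0.
So a = 53.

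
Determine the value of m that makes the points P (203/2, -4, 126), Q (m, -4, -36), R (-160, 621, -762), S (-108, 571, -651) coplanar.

Normal to plane PRS: n = (24975, -34299/2, -19425); plane equation n·X = 312021/2.
Requiring n·Q = 312021/2: (24975)m + (767898) = 312021/2.
So m = -49/2.

-49/2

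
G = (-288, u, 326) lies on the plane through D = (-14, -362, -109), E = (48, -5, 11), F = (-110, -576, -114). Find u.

-131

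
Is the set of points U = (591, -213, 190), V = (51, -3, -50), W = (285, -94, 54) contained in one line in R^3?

Yes

UV = (-540, 210, -240), UW = (-306, 119, -136).
UV × UW = (0, 0, 0).
The cross product vanishes, so the three points are collinear.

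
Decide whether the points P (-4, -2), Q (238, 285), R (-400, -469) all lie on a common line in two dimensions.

PQ = (242, 287), PR = (-396, -467).
Twice the signed area of △PQR is (242)(-467) − (287)(-396) = 638.
The area is nonzero, so the three points are not collinear.

No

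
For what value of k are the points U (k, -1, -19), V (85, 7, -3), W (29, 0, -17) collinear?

21

Collinearity requires UV × UW = 0; each component is linear in k.
The y-component gives (-14)k + (294) = 0, so k = 21.
The remaining components then also vanish.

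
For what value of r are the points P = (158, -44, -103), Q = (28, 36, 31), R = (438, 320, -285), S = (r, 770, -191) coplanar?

Normal to plane PQR: n = (-63336, 13860, -69720); plane equation n·X = -3435768.
Requiring n·S = -3435768: (-63336)r + (23988720) = -3435768.
So r = 433.

433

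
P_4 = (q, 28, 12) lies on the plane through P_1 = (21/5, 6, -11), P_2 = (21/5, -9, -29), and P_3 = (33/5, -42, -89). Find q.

Coplanarity requires P_1P_2 · (P_1P_3 × P_1P_4) = 0.
P_1P_2 = (0, -15, -18), P_1P_3 = (12/5, -48, -78); the triple product is linear in q with coefficient 306 and constant term -7038/5.
Setting it to zero: q = 23/5.

23/5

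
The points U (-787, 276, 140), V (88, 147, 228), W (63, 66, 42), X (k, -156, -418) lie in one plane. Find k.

113

Coplanarity ⇔ det[UV; UW; UX] = 0.
Expanding, this is linear in k: (31122)k + (-3516786) = 0.
So k = 113.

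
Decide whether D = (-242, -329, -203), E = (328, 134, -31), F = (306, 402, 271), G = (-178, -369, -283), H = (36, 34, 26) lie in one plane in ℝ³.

No

The plane through D, E, F has normal n = DE × DF = (93730, -175924, 162946) and equation n·P = 2118298.
Checking the remaining points: n·G = 2118298, n·H = 1629460.
Since n·H = 1629460 ≠ 2118298, H is off the plane and the points are not all coplanar.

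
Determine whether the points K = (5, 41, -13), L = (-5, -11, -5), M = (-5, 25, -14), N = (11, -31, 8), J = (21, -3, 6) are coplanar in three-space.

Yes

The plane through K, L, M has normal n = KL × KM = (180, -90, -360) and equation n·P = 1890.
Checking the remaining points: n·N = 1890, n·J = 1890.
All equal 1890, so all 5 points lie in one plane.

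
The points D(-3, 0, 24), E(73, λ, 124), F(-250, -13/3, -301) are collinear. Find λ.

4/3

Direction DF = (-247, -13/3, -325). From the x-coordinate of E, the parameter along the line is τ = (73 − (-3))/(-247) = -4/13.
Then λ = 0 + (-4/13)·(-13/3) = 4/3.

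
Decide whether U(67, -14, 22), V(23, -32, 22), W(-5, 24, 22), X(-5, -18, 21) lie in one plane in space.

No

The four points are coplanar iff the 3×3 determinant with rows UV, UW, UX is zero.
Rows: (-44, -18, 0), (-72, 38, 0), (-72, -4, -1).
Expanding along the first row: (-44)(-38) − (-18)(72) + (0)(3024) = 2968.
Nonzero ⇒ not coplanar.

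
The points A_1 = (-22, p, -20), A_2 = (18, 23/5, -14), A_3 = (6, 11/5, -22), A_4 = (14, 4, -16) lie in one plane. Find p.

14/5

The points are coplanar iff A_1A_2 · (A_1A_3 × A_1A_4) = 0.
Expanding, this is linear in p: (-8)p + (112/5) = 0.
So p = 14/5.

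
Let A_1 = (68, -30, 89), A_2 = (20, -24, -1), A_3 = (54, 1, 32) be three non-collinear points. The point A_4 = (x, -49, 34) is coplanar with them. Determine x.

A normal to the plane is n = A_1A_2 × A_1A_3 = (2448, -1476, -1404).
A_4 lies in the plane iff n · A_1A_4 = 0.
This gives (2448)x + (-61200) = 0, so x = 25.

25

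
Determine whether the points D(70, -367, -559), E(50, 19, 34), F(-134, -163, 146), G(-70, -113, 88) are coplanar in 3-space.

The four points are coplanar iff the 3×3 determinant with rows DE, DF, DG is zero.
Rows: (-20, 386, 593), (-204, 204, 705), (-140, 254, 647).
Expanding along the first row: (-20)(-47082) − (386)(-33288) + (593)(-23256) = 0.
Zero determinant ⇒ coplanar.

Yes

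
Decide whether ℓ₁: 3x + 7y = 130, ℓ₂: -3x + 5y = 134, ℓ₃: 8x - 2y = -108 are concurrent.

Yes

The three lines meet at one point iff the augmented coefficient matrix [aᵢ bᵢ cᵢ] has rank < 3, i.e. its determinant vanishes.
Here the determinant is 0.
It vanishes, so the lines are concurrent at (-8, 22).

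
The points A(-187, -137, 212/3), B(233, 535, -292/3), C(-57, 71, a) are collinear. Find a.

56/3

Collinearity requires AB × AC = 0; each component is linear in a.
The x-component gives (672)a + (-12544) = 0, so a = 56/3.
The remaining components then also vanish.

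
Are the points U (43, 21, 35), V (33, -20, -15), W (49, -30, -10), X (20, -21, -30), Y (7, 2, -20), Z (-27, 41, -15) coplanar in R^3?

No

The plane through U, V, W has normal n = UV × UW = (-705, -750, 756) and equation n·P = -19605.
Checking the remaining points: n·X = -21030, n·Y = -21555, n·Z = -23055.
Since n·X = -21030 ≠ -19605, X is off the plane and the points are not all coplanar.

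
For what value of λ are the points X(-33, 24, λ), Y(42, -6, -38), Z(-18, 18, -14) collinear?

Direction YZ = (-60, 24, 24). From the x-coordinate of X, the parameter along the line is τ = (-33 − 42)/(-60) = 5/4.
Then λ = (-38) + 5/4·(24) = -8.

-8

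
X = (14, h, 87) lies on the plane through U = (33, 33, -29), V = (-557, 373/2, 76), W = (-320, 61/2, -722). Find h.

52

Coplanarity requires UV · (UW × UX) = 0.
UV = (-590, 307/2, 105), UW = (-353, -5/2, -693); the triple product is linear in h with coefficient -445935 and constant term 23188620.
Setting it to zero: h = 52.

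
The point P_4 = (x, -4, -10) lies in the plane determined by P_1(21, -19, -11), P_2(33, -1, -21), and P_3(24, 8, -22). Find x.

The plane through P_1, P_2, P_3 has equation 72x + 102y + 270z = -3396.
Substituting P_4: (72)x + (-3108) = -3396, so x = -4.

-4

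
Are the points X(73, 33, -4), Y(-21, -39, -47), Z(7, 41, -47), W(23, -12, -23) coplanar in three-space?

No

The four points are coplanar iff the 3×3 determinant with rows XY, XZ, XW is zero.
Rows: (-94, -72, -43), (-66, 8, -43), (-50, -45, -19).
Expanding along the first row: (-94)(-2087) − (-72)(-896) + (-43)(3370) = -13244.
Nonzero ⇒ not coplanar.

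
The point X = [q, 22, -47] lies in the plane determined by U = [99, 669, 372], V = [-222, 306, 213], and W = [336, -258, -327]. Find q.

Coplanarity requires UV · (UW × UX) = 0.
UV = (-321, -363, -159), UW = (237, -927, -699); the triple product is linear in q with coefficient 106344 and constant term -1701504.
Setting it to zero: q = 16.

16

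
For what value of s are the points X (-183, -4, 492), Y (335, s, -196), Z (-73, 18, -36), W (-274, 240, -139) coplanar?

Normal to plane XZW: n = (114950, 117458, 28842); plane equation n·P = -7315418.
Requiring n·Y = -7315418: (117458)s + (32855218) = -7315418.
So s = -342.

-342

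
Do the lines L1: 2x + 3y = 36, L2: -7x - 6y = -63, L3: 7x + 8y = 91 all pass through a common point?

Yes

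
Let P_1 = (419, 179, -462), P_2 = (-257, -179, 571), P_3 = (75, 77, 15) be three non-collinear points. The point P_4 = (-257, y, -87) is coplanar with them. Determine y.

905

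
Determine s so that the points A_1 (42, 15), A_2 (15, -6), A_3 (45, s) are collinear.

52/3

The three points are collinear iff det[A_1A_2; A_1A_3] = 0.
This determinant is linear in s: (-27)s + (468) = 0, so s = 52/3.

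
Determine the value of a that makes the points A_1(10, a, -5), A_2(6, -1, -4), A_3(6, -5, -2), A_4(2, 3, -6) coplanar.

The points are coplanar iff A_1A_2 · (A_1A_3 × A_1A_4) = 0.
Expanding, this is linear in a: (8)a + (-8) = 0.
So a = 1.

1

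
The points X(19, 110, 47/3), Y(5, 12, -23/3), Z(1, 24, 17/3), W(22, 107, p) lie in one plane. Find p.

The points are coplanar iff XY · (XZ × XW) = 0.
Expanding, this is linear in p: (-560)p + (14560/3) = 0.
So p = 26/3.

26/3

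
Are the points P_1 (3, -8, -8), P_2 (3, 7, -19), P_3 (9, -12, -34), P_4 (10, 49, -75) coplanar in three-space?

No

A normal to the plane through P_1, P_2, P_3 is n = P_1P_2 × P_1P_3 = (-434, -66, -90).
The plane has equation n·P = -54. For P_4: n·P_4 = -824.
-824 ≠ -54, so P_4 is off the plane.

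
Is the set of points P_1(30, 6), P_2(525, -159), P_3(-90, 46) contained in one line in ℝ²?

P_1P_2 = (495, -165), P_1P_3 = (-120, 40).
Twice the signed area of △P_1P_2P_3 is (495)(40) − (-165)(-120) = 0.
The triangle is degenerate (zero area), so the points are collinear.

Yes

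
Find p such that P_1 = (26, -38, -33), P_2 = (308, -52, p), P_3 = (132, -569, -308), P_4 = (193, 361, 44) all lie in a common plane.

-187

Coplanarity ⇔ det[P_1P_2; P_1P_3; P_1P_4] = 0.
Expanding, this is linear in p: (130971)p + (24491577) = 0.
So p = -187.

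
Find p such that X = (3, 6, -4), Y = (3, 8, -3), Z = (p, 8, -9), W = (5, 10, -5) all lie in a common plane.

7

Normal to plane XYW: n = (-6, 2, -4); plane equation n·P = 10.
Requiring n·Z = 10: (-6)p + (52) = 10.
So p = 7.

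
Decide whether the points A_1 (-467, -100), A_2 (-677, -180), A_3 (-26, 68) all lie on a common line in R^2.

A_1A_2 = (-210, -80), A_1A_3 = (441, 168).
det[A_1A_2; A_1A_3] = (-210)(168) − (-80)(441) = 0.
The determinant is zero, so the points are collinear.

Yes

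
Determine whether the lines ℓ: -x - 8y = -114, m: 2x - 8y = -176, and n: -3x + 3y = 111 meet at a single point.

No

Lines aᵢx + bᵢy = cᵢ with pairwise distinct directions are concurrent exactly when det[aᵢ bᵢ cᵢ] = 0.
Here the determinant is -36.
Nonzero, so no common point exists.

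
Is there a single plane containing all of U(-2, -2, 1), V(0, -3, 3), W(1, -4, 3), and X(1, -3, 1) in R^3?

No

A normal to the plane through U, V, W is n = UV × UW = (2, 2, -1).
The plane has equation n·P = -9. For X: n·X = -5.
-5 ≠ -9, so X is off the plane.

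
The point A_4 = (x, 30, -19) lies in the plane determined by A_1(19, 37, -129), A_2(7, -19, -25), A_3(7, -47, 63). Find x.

The plane through A_1, A_2, A_3 has equation −2016x + 1056y + 336z = -42576.
Substituting A_4: (-2016)x + (25296) = -42576, so x = 101/3.

101/3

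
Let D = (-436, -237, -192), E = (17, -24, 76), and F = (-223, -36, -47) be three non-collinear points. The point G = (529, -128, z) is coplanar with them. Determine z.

Coplanarity requires DE · (DF × DG) = 0.
DE = (453, 213, 268), DF = (213, 201, 145); the triple product is linear in z with coefficient 45684 and constant term -14344776.
Setting it to zero: z = 314.

314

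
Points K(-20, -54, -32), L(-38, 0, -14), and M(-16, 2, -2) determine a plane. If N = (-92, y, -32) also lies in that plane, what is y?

18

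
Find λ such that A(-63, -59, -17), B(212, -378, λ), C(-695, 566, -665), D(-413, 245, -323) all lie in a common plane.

324

Normal to plane ACD: n = (5742, 33408, 26622); plane equation n·P = -2785392.
Requiring n·B = -2785392: (26622)λ + (-11410920) = -2785392.
So λ = 324.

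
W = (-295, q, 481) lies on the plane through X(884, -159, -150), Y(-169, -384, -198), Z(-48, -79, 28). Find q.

456

Coplanarity requires XY · (XZ × XW) = 0.
XY = (-1053, -225, -48), XZ = (-932, 80, 178); the triple product is linear in q with coefficient 232170 and constant term -105869520.
Setting it to zero: q = 456.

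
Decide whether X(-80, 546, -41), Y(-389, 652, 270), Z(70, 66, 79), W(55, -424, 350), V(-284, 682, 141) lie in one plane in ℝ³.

No

The plane through X, Y, Z has normal n = XY × XZ = (162000, 83730, 132420) and equation n·P = 27327360.
Checking the remaining points: n·W = 19755480, n·V = 29767080.
Since n·W = 19755480 ≠ 27327360, W is off the plane and the points are not all coplanar.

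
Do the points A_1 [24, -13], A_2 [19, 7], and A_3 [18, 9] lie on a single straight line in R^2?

No

A_1A_2 = (-5, 20), A_1A_3 = (-6, 22).
If collinear, A_1A_3 would be a scalar multiple of A_1A_2. But (-5)·(22) ≠ (20)·(-6) (difference 10), so they are not parallel; the points are not collinear.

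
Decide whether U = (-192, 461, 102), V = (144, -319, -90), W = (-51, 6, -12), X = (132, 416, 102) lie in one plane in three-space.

With U as base: UV = (336, -780, -192), UW = (141, -455, -114), UX = (324, -45, 0).
UW × UX = (-5130, -36936, 141075).
UV · (UW × UX) = 0.
The scalar triple product vanishes, so the four points are coplanar.

Yes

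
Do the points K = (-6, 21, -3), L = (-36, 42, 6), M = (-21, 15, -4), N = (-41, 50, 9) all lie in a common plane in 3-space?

Yes

The four points are coplanar iff the 3×3 determinant with rows KL, KM, KN is zero.
Rows: (-30, 21, 9), (-15, -6, -1), (-35, 29, 12).
Expanding along the first row: (-30)(-43) − (21)(-215) + (9)(-645) = 0.
Zero determinant ⇒ coplanar.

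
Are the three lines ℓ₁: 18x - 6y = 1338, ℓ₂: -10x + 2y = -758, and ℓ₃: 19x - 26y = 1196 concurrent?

Yes

Intersecting ℓ₁ and ℓ₂: solving the 2×2 system gives (x, y) = (78, 11).
Substitute into ℓ₃: (19)(78) + (-26)(11) = 1196.
This equals 1196, so (78, 11) lies on all three lines and they are concurrent.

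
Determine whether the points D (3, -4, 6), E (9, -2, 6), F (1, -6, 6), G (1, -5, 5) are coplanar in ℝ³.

No

The four points are coplanar iff the 3×3 determinant with rows DE, DF, DG is zero.
Rows: (6, 2, 0), (-2, -2, 0), (-2, -1, -1).
Expanding along the first row: (6)(2) − (2)(2) + (0)(-2) = 8.
Nonzero ⇒ not coplanar.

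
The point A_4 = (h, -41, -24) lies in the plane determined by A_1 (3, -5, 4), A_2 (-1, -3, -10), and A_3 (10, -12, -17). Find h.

47

A normal to the plane is n = A_1A_2 × A_1A_3 = (-140, -182, 14).
A_4 lies in the plane iff n · A_1A_4 = 0.
This gives (-140)h + (6580) = 0, so h = 47.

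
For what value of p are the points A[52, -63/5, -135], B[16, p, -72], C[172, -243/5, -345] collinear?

-9/5

Direction AC = (120, -36, -210). From the x-coordinate of B, the parameter along the line is τ = (16 − 52)/120 = -3/10.
Then p = (-63/5) + (-3/10)·(-36) = -9/5.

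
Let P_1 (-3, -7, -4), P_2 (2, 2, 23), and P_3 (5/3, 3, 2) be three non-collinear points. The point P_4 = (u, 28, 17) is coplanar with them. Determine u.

40/3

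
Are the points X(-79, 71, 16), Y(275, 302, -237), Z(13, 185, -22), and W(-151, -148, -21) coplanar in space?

The four points are coplanar iff the 3×3 determinant with rows XY, XZ, XW is zero.
Rows: (354, 231, -253), (92, 114, -38), (-72, -219, -37).
Expanding along the first row: (354)(-12540) − (231)(-6140) + (-253)(-11940) = 0.
Zero determinant ⇒ coplanar.

Yes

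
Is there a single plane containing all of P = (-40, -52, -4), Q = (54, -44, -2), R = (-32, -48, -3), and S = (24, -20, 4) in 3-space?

Yes

A normal to the plane through P, Q, R is n = PQ × PR = (0, -78, 312).
The plane has equation n·X = 2808. For S: n·S = 2808.
Equal, so S lies in the plane and all four are coplanar.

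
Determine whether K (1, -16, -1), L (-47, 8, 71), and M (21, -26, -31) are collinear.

Yes

KL = (-48, 24, 72), KM = (20, -10, -30).
KL × KM = (0, 0, 0).
The cross product vanishes, so the three points are collinear.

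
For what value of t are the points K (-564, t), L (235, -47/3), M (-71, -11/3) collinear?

47/3

Collinearity: (K − L) must be parallel to (M − L) = (-306, 12).
Cross-multiplying the components: (t − (-47/3))·(-306) = (-799)·(12).
Solving gives t = 47/3.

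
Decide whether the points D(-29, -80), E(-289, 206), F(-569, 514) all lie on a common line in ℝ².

Yes

DE = (-260, 286), DF = (-540, 594).
Checking proportionality: DF = 27/13·DE, so the vectors are parallel and the points are collinear.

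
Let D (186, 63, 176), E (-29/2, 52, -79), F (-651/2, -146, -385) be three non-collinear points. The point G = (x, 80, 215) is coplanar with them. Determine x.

Coplanarity requires DE · (DF × DG) = 0.
DE = (-401/2, -11, -255), DF = (-1023/2, -209, -561); the triple product is linear in x with coefficient -47124 and constant term 10485090.
Setting it to zero: x = 445/2.

445/2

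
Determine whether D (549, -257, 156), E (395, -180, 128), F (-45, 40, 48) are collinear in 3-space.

DE = (-154, 77, -28), DF = (-594, 297, -108).
Each component of DF is 27/7 times the corresponding component of DE, so DF = 27/7·DE and the points are collinear.

Yes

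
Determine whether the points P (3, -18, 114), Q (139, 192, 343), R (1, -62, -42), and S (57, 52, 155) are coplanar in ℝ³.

Yes

A normal to the plane through P, Q, R is n = PQ × PR = (-22684, 20758, -5564).
The plane has equation n·X = -1075992. For S: n·S = -1075992.
Equal, so S lies in the plane and all four are coplanar.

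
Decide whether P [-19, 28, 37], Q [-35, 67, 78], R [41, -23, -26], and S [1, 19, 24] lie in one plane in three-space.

With P as base: PQ = (-16, 39, 41), PR = (60, -51, -63), PS = (20, -9, -13).
PR × PS = (96, -480, 480).
PQ · (PR × PS) = -576.
Since -576 ≠ 0, the four points are not coplanar.

No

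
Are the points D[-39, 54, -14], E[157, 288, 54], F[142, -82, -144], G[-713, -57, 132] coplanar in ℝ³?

With D as base: DE = (196, 234, 68), DF = (181, -136, -130), DG = (-674, -111, 146).
DF × DG = (-34286, 61194, -111755).
DE · (DF × DG) = 0.
The scalar triple product vanishes, so the four points are coplanar.

Yes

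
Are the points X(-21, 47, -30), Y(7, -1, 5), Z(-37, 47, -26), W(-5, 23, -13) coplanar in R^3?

Yes

The four points are coplanar iff the 3×3 determinant with rows XY, XZ, XW is zero.
Rows: (28, -48, 35), (-16, 0, 4), (16, -24, 17).
Expanding along the first row: (28)(96) − (-48)(-336) + (35)(384) = 0.
Zero determinant ⇒ coplanar.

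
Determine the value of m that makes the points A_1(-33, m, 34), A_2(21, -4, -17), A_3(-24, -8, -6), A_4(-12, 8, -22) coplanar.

Coplanarity ⇔ det[A_1A_2; A_1A_3; A_1A_4] = 0.
Expanding, this is linear in m: (588)m + (30576) = 0.
So m = -52.

-52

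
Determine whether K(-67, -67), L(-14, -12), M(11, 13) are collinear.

KL = (53, 55), KM = (78, 80).
det[KL; KM] = (53)(80) − (55)(78) = -50.
The determinant is nonzero, so they are not collinear.

No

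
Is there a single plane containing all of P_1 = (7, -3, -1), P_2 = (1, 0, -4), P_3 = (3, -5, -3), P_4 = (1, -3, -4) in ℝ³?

Yes

With P_1 as base: P_1P_2 = (-6, 3, -3), P_1P_3 = (-4, -2, -2), P_1P_4 = (-6, 0, -3).
P_1P_3 × P_1P_4 = (6, 0, -12).
P_1P_2 · (P_1P_3 × P_1P_4) = 0.
The scalar triple product vanishes, so the four points are coplanar.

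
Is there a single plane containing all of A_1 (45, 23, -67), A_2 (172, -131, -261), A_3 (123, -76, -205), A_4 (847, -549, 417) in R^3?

Yes

With A_1 as base: A_1A_2 = (127, -154, -194), A_1A_3 = (78, -99, -138), A_1A_4 = (802, -572, 484).
A_1A_3 × A_1A_4 = (-126852, -148428, 34782).
A_1A_2 · (A_1A_3 × A_1A_4) = 0.
The scalar triple product vanishes, so the four points are coplanar.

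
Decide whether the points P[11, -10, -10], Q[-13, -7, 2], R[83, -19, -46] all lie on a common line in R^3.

Yes

PQ = (-24, 3, 12), PR = (72, -9, -36).
PQ × PR = (0, 0, 0).
The cross product vanishes, so the three points are collinear.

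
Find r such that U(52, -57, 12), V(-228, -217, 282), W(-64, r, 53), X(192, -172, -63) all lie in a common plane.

107

Coplanarity ⇔ det[UV; UW; UX] = 0.
Expanding, this is linear in r: (-16800)r + (1797600) = 0.
So r = 107.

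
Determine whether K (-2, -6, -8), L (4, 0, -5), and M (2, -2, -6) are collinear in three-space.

KL = (6, 6, 3), KM = (4, 4, 2).
KL × KM = (0, 0, 0).
The cross product vanishes, so the three points are collinear.

Yes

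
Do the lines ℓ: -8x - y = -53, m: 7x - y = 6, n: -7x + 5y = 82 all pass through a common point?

No

Lines aᵢx + bᵢy = cᵢ with pairwise distinct directions are concurrent exactly when det[aᵢ bᵢ cᵢ] = 0.
Here the determinant is 28.
Nonzero, so no common point exists.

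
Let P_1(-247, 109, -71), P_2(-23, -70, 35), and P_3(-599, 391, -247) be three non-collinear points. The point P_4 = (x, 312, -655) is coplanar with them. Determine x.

-455

A normal to the plane is n = P_1P_2 × P_1P_3 = (1612, 2112, 160).
P_4 lies in the plane iff n · P_1P_4 = 0.
This gives (1612)x + (733460) = 0, so x = -455.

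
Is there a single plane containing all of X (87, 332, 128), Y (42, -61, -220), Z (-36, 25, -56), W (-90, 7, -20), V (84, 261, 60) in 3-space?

The plane through X, Y, Z has normal n = XY × XZ = (-34524, 34524, -34524) and equation n·P = 4039308.
Checking the remaining points: n·W = 4039308, n·V = 4039308.
All equal 4039308, so all 5 points lie in one plane.

Yes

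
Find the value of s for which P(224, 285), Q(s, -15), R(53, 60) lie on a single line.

-4

The three points are collinear iff det[PQ; PR] = 0.
This determinant is linear in s: (-225)s + (-900) = 0, so s = -4.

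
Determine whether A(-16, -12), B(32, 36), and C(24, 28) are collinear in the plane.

AB = (48, 48), AC = (40, 40).
det[AB; AC] = (48)(40) − (48)(40) = 0.
The determinant is zero, so the points are collinear.

Yes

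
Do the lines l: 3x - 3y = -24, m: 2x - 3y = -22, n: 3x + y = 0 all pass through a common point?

The three lines meet at one point iff the augmented coefficient matrix [aᵢ bᵢ cᵢ] has rank < 3, i.e. its determinant vanishes.
Here the determinant is 0.
It vanishes, so the lines are concurrent at (-2, 6).

Yes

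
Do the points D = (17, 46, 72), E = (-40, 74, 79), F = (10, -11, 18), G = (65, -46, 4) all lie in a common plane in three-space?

Yes

A normal to the plane through D, E, F is n = DE × DF = (-1113, -3127, 3445).
The plane has equation n·P = 85277. For G: n·G = 85277.
Equal, so G lies in the plane and all four are coplanar.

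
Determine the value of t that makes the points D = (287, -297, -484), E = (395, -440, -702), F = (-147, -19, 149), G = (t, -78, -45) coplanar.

Normal to plane DEF: n = (-29915, 26248, -32038); plane equation n·P = -874869.
Requiring n·G = -874869: (-29915)t + (-605634) = -874869.
So t = 9.

9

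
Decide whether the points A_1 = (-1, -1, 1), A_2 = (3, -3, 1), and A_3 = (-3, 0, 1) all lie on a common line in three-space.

A_1A_2 = (4, -2, 0), A_1A_3 = (-2, 1, 0).
A_1A_2 × A_1A_3 = (0, 0, 0).
The cross product vanishes, so the three points are collinear.

Yes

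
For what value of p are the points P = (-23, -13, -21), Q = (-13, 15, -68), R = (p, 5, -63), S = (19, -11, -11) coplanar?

-53

Normal to plane PQS: n = (374, -2074, -1156); plane equation n·X = 42636.
Requiring n·R = 42636: (374)p + (62458) = 42636.
So p = -53.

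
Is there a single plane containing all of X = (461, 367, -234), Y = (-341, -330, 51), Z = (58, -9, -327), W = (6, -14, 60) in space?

Yes

A normal to the plane through X, Y, Z is n = XY × XZ = (171981, -189441, 20661).
The plane has equation n·P = 4923720. For W: n·W = 4923720.
Equal, so W lies in the plane and all four are coplanar.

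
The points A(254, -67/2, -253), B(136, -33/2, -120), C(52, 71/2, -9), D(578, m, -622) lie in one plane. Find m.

-179/2

Normal to plane ABC: n = (-5029, 1926, -4708); plane equation n·P = -150763.
Requiring n·D = -150763: (1926)m + (21614) = -150763.
So m = -179/2.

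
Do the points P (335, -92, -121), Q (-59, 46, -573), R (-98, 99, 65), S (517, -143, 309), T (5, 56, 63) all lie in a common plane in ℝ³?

Yes

The plane through P, Q, R has normal n = PQ × PR = (112000, 269000, -15500) and equation n·X = 14647500.
Checking the remaining points: n·S = 14647500, n·T = 14647500.
All equal 14647500, so all 5 points lie in one plane.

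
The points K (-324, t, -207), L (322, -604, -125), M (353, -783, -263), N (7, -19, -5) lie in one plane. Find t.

280

Coplanarity ⇔ det[KL; KM; KN] = 0.
Expanding, this is linear in t: (-39750)t + (11130000) = 0.
So t = 280.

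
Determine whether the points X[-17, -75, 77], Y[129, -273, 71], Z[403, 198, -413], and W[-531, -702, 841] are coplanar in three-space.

Yes

The four points are coplanar iff the 3×3 determinant with rows XY, XZ, XW is zero.
Rows: (146, -198, -6), (420, 273, -490), (-514, -627, 764).
Expanding along the first row: (146)(-98658) − (-198)(69020) + (-6)(-123018) = 0.
Zero determinant ⇒ coplanar.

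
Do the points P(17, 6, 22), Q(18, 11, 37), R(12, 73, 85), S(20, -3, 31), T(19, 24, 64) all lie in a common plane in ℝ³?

The plane through P, Q, R has normal n = PQ × PR = (-690, -138, 92) and equation n·X = -10534.
Checking the remaining points: n·S = -10534, n·T = -10534.
All equal -10534, so all 5 points lie in one plane.

Yes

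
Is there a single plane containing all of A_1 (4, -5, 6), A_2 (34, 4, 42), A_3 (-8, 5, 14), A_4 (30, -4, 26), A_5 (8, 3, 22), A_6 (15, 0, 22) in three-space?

The plane through A_1, A_2, A_3 has normal n = A_1A_2 × A_1A_3 = (-288, -672, 408) and equation n·P = 4656.
Checking the remaining points: n·A_4 = 4656, n·A_5 = 4656, n·A_6 = 4656.
All equal 4656, so all 6 points lie in one plane.

Yes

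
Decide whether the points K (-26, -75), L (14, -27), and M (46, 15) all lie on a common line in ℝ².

No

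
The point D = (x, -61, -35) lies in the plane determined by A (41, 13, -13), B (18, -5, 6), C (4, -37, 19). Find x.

76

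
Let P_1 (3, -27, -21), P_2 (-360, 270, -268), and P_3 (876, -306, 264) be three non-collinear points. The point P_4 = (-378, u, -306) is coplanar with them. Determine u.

321

Coplanarity requires P_1P_2 · (P_1P_3 × P_1P_4) = 0.
P_1P_2 = (-363, 297, -247), P_1P_3 = (873, -279, 285); the triple product is linear in u with coefficient -112176 and constant term 36008496.
Setting it to zero: u = 321.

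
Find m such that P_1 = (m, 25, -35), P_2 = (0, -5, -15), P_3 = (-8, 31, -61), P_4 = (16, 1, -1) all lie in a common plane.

Coplanarity ⇔ det[P_1P_2; P_1P_3; P_1P_4] = 0.
Expanding, this is linear in m: (-780)m + (6240) = 0.
So m = 8.

8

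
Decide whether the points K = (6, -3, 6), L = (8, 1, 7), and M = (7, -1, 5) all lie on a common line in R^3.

No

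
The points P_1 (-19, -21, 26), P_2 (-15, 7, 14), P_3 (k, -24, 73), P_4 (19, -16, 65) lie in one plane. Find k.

22

Coplanarity ⇔ det[P_1P_2; P_1P_3; P_1P_4] = 0.
Expanding, this is linear in k: (-1152)k + (25344) = 0.
So k = 22.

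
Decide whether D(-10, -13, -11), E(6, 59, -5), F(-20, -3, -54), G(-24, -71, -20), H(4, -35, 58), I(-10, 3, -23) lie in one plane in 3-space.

The plane through D, E, F has normal n = DE × DF = (-3156, 628, 880) and equation n·P = 13716.
Checking the remaining points: n·G = 13556, n·H = 16436, n·I = 13204.
Since n·G = 13556 ≠ 13716, G is off the plane and the points are not all coplanar.

No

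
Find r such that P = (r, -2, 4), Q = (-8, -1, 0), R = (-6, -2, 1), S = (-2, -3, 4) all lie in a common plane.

Coplanarity ⇔ det[PQ; PR; PS] = 0.
Expanding, this is linear in r: (2)r + (6) = 0.
So r = -3.

-3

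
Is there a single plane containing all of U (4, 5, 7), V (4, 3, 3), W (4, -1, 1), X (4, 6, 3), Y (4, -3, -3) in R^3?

The plane through U, V, W has normal n = UV × UW = (-12, 0, 0) and equation n·P = -48.
Checking the remaining points: n·X = -48, n·Y = -48.
All equal -48, so all 5 points lie in one plane.

Yes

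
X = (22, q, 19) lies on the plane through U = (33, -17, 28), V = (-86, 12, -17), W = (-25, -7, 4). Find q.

-24

A normal to the plane is n = UV × UW = (-246, -246, 492).
X lies in the plane iff n · UX = 0.
This gives (-246)q + (-5904) = 0, so q = -24.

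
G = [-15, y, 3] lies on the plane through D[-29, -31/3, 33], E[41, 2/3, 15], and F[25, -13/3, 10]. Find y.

-46/3

A normal to the plane is n = DE × DF = (-145, 638, -174).
G lies in the plane iff n · DG = 0.
This gives (638)y + (29348/3) = 0, so y = -46/3.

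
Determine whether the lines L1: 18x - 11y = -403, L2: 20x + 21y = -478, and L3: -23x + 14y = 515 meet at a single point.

No

Intersecting L1 and L2: solving the 2×2 system gives (x, y) = (-13721/598, -272/299).
Substitute into L3: (-23)(-13721/598) + (14)(-272/299) = 307967/598.
But L3 requires 515 ≠ 307967/598, so the three lines have no common point.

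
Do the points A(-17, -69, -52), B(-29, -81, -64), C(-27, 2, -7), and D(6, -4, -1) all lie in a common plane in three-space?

No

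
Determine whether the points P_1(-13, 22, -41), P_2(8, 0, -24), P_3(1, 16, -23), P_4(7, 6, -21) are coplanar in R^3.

A normal to the plane through P_1, P_2, P_3 is n = P_1P_2 × P_1P_3 = (-294, -140, 182).
The plane has equation n·P = -6720. For P_4: n·P_4 = -6720.
Equal, so P_4 lies in the plane and all four are coplanar.

Yes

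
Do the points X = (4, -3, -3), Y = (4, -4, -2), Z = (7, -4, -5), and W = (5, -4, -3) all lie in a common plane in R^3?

With X as base: XY = (0, -1, 1), XZ = (3, -1, -2), XW = (1, -1, 0).
XZ × XW = (-2, -2, -2).
XY · (XZ × XW) = 0.
The scalar triple product vanishes, so the four points are coplanar.

Yes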